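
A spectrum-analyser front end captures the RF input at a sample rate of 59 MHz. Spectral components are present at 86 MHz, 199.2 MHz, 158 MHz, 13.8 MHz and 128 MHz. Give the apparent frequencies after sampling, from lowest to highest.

fs/2 = 29.5 MHz.
86 MHz mod fs = 27 MHz.
27 MHz ≤ fs/2 = 29.5 MHz, appears at 27 MHz.
199.2 MHz mod fs = 22.2 MHz.
22.2 MHz ≤ fs/2 = 29.5 MHz, appears at 22.2 MHz.
158 MHz mod fs = 40 MHz.
40 MHz > fs/2 = 29.5 MHz, folds to fs − 40 MHz = 19 MHz.
13.8 MHz ≤ fs/2 = 29.5 MHz, passes unchanged.
128 MHz mod fs = 10 MHz.
10 MHz ≤ fs/2 = 29.5 MHz, appears at 10 MHz.
Distinct values: {10 MHz, 13.8 MHz, 19 MHz, 22.2 MHz, 27 MHz}.

10 MHz, 13.8 MHz, 19 MHz, 22.2 MHz, 27 MHz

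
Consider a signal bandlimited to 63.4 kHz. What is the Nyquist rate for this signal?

126.8 kHz

Nyquist rate = 2 × 63.4 kHz = 126.8 kHz.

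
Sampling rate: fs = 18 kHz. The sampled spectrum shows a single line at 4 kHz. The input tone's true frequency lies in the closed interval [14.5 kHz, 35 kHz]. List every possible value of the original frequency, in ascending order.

22 kHz, 32 kHz

Frequencies that alias to 4 kHz are k·fs ± 4 kHz for integer k ≥ 0.
k=0: 4 kHz.
k=1: 14 kHz, 22 kHz.
k=2: 32 kHz, 40 kHz.
k=3: 50 kHz, 58 kHz.
Within [14.5 kHz, 35 kHz]: 22 kHz, 32 kHz.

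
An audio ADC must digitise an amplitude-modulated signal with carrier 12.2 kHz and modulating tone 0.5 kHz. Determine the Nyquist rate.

25.4 kHz

AM sidebands sit at fc ± fm = 11.7 kHz and 12.7 kHz.
Highest-frequency component: 12.7 kHz.
Nyquist rate = 2 × 12.7 kHz = 25.4 kHz.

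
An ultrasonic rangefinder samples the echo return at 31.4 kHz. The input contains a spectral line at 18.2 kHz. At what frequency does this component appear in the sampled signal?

13.2 kHz

18.2 kHz > fs/2 = 15.7 kHz, folds to fs − 18.2 kHz = 13.2 kHz.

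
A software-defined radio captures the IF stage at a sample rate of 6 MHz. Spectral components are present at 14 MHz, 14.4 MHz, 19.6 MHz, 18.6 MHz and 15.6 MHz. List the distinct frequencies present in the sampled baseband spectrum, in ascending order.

fs/2 = 3 MHz.
14 MHz mod fs = 2 MHz.
2 MHz ≤ fs/2 = 3 MHz, appears at 2 MHz.
14.4 MHz mod fs = 2.4 MHz.
2.4 MHz ≤ fs/2 = 3 MHz, appears at 2.4 MHz.
19.6 MHz mod fs = 1.6 MHz.
1.6 MHz ≤ fs/2 = 3 MHz, appears at 1.6 MHz.
18.6 MHz mod fs = 0.6 MHz.
0.6 MHz ≤ fs/2 = 3 MHz, appears at 0.6 MHz.
15.6 MHz mod fs = 3.6 MHz.
3.6 MHz > fs/2 = 3 MHz, folds to fs − 3.6 MHz = 2.4 MHz.
Distinct values: {0.6 MHz, 1.6 MHz, 2 MHz, 2.4 MHz}.

0.6 MHz, 1.6 MHz, 2 MHz, 2.4 MHz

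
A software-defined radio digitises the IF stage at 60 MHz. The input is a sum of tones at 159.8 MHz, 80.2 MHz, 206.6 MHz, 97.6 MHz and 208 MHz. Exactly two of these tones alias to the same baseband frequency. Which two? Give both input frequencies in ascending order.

fs/2 = 30 MHz.
159.8 MHz mod fs = 39.8 MHz.
39.8 MHz > fs/2 = 30 MHz, folds to fs − 39.8 MHz = 20.2 MHz.
80.2 MHz mod fs = 20.2 MHz.
20.2 MHz ≤ fs/2 = 30 MHz, appears at 20.2 MHz.
206.6 MHz mod fs = 26.6 MHz.
26.6 MHz ≤ fs/2 = 30 MHz, appears at 26.6 MHz.
97.6 MHz mod fs = 37.6 MHz.
37.6 MHz > fs/2 = 30 MHz, folds to fs − 37.6 MHz = 22.4 MHz.
208 MHz mod fs = 28 MHz.
28 MHz ≤ fs/2 = 30 MHz, appears at 28 MHz.
80.2 MHz and 159.8 MHz both map to 20.2 MHz.

80.2 MHz, 159.8 MHz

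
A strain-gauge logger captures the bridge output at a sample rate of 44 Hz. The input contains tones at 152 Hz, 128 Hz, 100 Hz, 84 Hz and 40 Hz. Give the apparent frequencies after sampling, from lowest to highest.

fs/2 = 22 Hz.
152 Hz mod fs = 20 Hz.
20 Hz ≤ fs/2 = 22 Hz, appears at 20 Hz.
128 Hz mod fs = 40 Hz.
40 Hz > fs/2 = 22 Hz, folds to fs − 40 Hz = 4 Hz.
100 Hz mod fs = 12 Hz.
12 Hz ≤ fs/2 = 22 Hz, appears at 12 Hz.
84 Hz mod fs = 40 Hz.
40 Hz > fs/2 = 22 Hz, folds to fs − 40 Hz = 4 Hz.
40 Hz > fs/2 = 22 Hz, folds to fs − 40 Hz = 4 Hz.
Distinct values: {4 Hz, 12 Hz, 20 Hz}.

4 Hz, 12 Hz, 20 Hz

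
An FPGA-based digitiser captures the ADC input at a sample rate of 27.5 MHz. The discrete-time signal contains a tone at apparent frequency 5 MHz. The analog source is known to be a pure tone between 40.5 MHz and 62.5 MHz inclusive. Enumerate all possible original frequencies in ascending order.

Frequencies that alias to 5 MHz are k·fs ± 5 MHz for integer k ≥ 0.
k=0: 5 MHz.
k=1: 22.5 MHz, 32.5 MHz.
k=2: 50 MHz, 60 MHz.
k=3: 77.5 MHz, 87.5 MHz.
Within [40.5 MHz, 62.5 MHz]: 50 MHz, 60 MHz.

50 MHz, 60 MHz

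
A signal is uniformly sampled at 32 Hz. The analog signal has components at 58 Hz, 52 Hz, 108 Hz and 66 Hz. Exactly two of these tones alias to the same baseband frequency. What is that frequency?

12 Hz

fs/2 = 16 Hz.
58 Hz mod fs = 26 Hz.
26 Hz > fs/2 = 16 Hz, folds to fs − 26 Hz = 6 Hz.
52 Hz mod fs = 20 Hz.
20 Hz > fs/2 = 16 Hz, folds to fs − 20 Hz = 12 Hz.
108 Hz mod fs = 12 Hz.
12 Hz ≤ fs/2 = 16 Hz, appears at 12 Hz.
66 Hz mod fs = 2 Hz.
2 Hz ≤ fs/2 = 16 Hz, appears at 2 Hz.
52 Hz and 108 Hz both map to 12 Hz.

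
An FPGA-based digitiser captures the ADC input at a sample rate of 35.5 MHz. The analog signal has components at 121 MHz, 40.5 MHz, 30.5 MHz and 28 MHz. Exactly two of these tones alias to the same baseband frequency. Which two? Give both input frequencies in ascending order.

30.5 MHz, 40.5 MHz

fs/2 = 17.75 MHz.
121 MHz mod fs = 14.5 MHz.
14.5 MHz ≤ fs/2 = 17.75 MHz, appears at 14.5 MHz.
40.5 MHz mod fs = 5 MHz.
5 MHz ≤ fs/2 = 17.75 MHz, appears at 5 MHz.
30.5 MHz > fs/2 = 17.75 MHz, folds to fs − 30.5 MHz = 5 MHz.
28 MHz > fs/2 = 17.75 MHz, folds to fs − 28 MHz = 7.5 MHz.
30.5 MHz and 40.5 MHz both map to 5 MHz.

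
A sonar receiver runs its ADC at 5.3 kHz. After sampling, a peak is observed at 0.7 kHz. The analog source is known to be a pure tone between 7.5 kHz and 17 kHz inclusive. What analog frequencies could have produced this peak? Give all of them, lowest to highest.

9.9 kHz, 11.3 kHz, 15.2 kHz, 16.6 kHz

Frequencies that alias to 0.7 kHz are k·fs ± 0.7 kHz for integer k ≥ 0.
k=0: 0.7 kHz.
k=1: 4.6 kHz, 6 kHz.
k=2: 9.9 kHz, 11.3 kHz.
k=3: 15.2 kHz, 16.6 kHz.
k=4: 20.5 kHz, 21.9 kHz.
Within [7.5 kHz, 17 kHz]: 9.9 kHz, 11.3 kHz, 15.2 kHz, 16.6 kHz.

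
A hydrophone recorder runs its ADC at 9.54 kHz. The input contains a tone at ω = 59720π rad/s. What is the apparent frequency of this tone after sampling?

1.24 kHz

ω = 59720π rad/s → f = ω/(2π) = 29860 Hz = 29.86 kHz.
29.86 kHz mod fs = 1.24 kHz.
1.24 kHz ≤ fs/2 = 4.77 kHz, appears at 1.24 kHz.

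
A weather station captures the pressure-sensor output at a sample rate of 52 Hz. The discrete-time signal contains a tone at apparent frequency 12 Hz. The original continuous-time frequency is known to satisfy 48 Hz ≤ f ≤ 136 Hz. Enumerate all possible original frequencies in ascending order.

64 Hz, 92 Hz, 116 Hz

Frequencies that alias to 12 Hz are k·fs ± 12 Hz for integer k ≥ 0.
k=0: 12 Hz.
k=1: 40 Hz, 64 Hz.
k=2: 92 Hz, 116 Hz.
k=3: 144 Hz, 168 Hz.
Within [48 Hz, 136 Hz]: 64 Hz, 92 Hz, 116 Hz.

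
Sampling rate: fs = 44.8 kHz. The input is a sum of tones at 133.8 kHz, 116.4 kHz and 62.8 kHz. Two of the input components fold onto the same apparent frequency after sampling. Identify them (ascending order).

fs/2 = 22.4 kHz.
133.8 kHz mod fs = 44.2 kHz.
44.2 kHz > fs/2 = 22.4 kHz, folds to fs − 44.2 kHz = 0.6 kHz.
116.4 kHz mod fs = 26.8 kHz.
26.8 kHz > fs/2 = 22.4 kHz, folds to fs − 26.8 kHz = 18 kHz.
62.8 kHz mod fs = 18 kHz.
18 kHz ≤ fs/2 = 22.4 kHz, appears at 18 kHz.
62.8 kHz and 116.4 kHz both map to 18 kHz.

62.8 kHz, 116.4 kHz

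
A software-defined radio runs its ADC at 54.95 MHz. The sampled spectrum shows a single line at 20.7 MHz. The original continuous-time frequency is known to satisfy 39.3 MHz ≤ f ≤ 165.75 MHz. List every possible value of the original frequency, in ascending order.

Frequencies that alias to 20.7 MHz are k·fs ± 20.7 MHz for integer k ≥ 0.
k=0: 20.7 MHz.
k=1: 34.25 MHz, 75.65 MHz.
k=2: 89.2 MHz, 130.6 MHz.
k=3: 144.15 MHz, 185.55 MHz.
k=4: 199.1 MHz, 240.5 MHz.
Within [39.3 MHz, 165.75 MHz]: 75.65 MHz, 89.2 MHz, 130.6 MHz, 144.15 MHz.

75.65 MHz, 89.2 MHz, 130.6 MHz, 144.15 MHz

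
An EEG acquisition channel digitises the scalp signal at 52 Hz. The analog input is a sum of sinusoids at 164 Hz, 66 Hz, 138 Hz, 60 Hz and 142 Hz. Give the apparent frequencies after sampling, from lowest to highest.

fs/2 = 26 Hz.
164 Hz mod fs = 8 Hz.
8 Hz ≤ fs/2 = 26 Hz, appears at 8 Hz.
66 Hz mod fs = 14 Hz.
14 Hz ≤ fs/2 = 26 Hz, appears at 14 Hz.
138 Hz mod fs = 34 Hz.
34 Hz > fs/2 = 26 Hz, folds to fs − 34 Hz = 18 Hz.
60 Hz mod fs = 8 Hz.
8 Hz ≤ fs/2 = 26 Hz, appears at 8 Hz.
142 Hz mod fs = 38 Hz.
38 Hz > fs/2 = 26 Hz, folds to fs − 38 Hz = 14 Hz.
Distinct values: {8 Hz, 14 Hz, 18 Hz}.

8 Hz, 14 Hz, 18 Hz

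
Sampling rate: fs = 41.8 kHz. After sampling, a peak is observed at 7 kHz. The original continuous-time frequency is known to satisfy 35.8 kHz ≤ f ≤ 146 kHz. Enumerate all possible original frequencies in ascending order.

Frequencies that alias to 7 kHz are k·fs ± 7 kHz for integer k ≥ 0.
k=0: 7 kHz.
k=1: 34.8 kHz, 48.8 kHz.
k=2: 76.6 kHz, 90.6 kHz.
k=3: 118.4 kHz, 132.4 kHz.
k=4: 160.2 kHz, 174.2 kHz.
Within [35.8 kHz, 146 kHz]: 48.8 kHz, 76.6 kHz, 90.6 kHz, 118.4 kHz, 132.4 kHz.

48.8 kHz, 76.6 kHz, 90.6 kHz, 118.4 kHz, 132.4 kHz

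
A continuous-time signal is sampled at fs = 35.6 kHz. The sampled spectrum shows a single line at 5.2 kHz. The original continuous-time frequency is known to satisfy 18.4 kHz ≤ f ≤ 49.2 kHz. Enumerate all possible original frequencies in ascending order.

30.4 kHz, 40.8 kHz

Frequencies that alias to 5.2 kHz are k·fs ± 5.2 kHz for integer k ≥ 0.
k=0: 5.2 kHz.
k=1: 30.4 kHz, 40.8 kHz.
k=2: 66 kHz, 76.4 kHz.
Within [18.4 kHz, 49.2 kHz]: 30.4 kHz, 40.8 kHz.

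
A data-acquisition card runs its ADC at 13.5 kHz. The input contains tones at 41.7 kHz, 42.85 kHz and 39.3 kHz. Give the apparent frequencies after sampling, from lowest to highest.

1.2 kHz, 2.35 kHz

fs/2 = 6.75 kHz.
41.7 kHz mod fs = 1.2 kHz.
1.2 kHz ≤ fs/2 = 6.75 kHz, appears at 1.2 kHz.
42.85 kHz mod fs = 2.35 kHz.
2.35 kHz ≤ fs/2 = 6.75 kHz, appears at 2.35 kHz.
39.3 kHz mod fs = 12.3 kHz.
12.3 kHz > fs/2 = 6.75 kHz, folds to fs − 12.3 kHz = 1.2 kHz.
Distinct values: {1.2 kHz, 2.35 kHz}.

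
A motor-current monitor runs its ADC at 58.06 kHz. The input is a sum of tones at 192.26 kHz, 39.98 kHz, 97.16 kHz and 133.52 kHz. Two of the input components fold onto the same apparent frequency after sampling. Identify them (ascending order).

39.98 kHz, 192.26 kHz

fs/2 = 29.03 kHz.
192.26 kHz mod fs = 18.08 kHz.
18.08 kHz ≤ fs/2 = 29.03 kHz, appears at 18.08 kHz.
39.98 kHz > fs/2 = 29.03 kHz, folds to fs − 39.98 kHz = 18.08 kHz.
97.16 kHz mod fs = 39.1 kHz.
39.1 kHz > fs/2 = 29.03 kHz, folds to fs − 39.1 kHz = 18.96 kHz.
133.52 kHz mod fs = 17.4 kHz.
17.4 kHz ≤ fs/2 = 29.03 kHz, appears at 17.4 kHz.
39.98 kHz and 192.26 kHz both map to 18.08 kHz.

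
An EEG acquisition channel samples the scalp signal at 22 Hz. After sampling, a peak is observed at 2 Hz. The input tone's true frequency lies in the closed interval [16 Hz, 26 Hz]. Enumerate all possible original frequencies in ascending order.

20 Hz, 24 Hz

Frequencies that alias to 2 Hz are k·fs ± 2 Hz for integer k ≥ 0.
k=0: 2 Hz.
k=1: 20 Hz, 24 Hz.
k=2: 42 Hz, 46 Hz.
Within [16 Hz, 26 Hz]: 20 Hz, 24 Hz.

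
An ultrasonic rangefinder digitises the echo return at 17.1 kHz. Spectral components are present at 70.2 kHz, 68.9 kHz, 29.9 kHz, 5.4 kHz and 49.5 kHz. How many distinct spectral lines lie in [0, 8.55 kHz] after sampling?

4

fs/2 = 8.55 kHz.
70.2 kHz mod fs = 1.8 kHz.
1.8 kHz ≤ fs/2 = 8.55 kHz, appears at 1.8 kHz.
68.9 kHz mod fs = 0.5 kHz.
0.5 kHz ≤ fs/2 = 8.55 kHz, appears at 0.5 kHz.
29.9 kHz mod fs = 12.8 kHz.
12.8 kHz > fs/2 = 8.55 kHz, folds to fs − 12.8 kHz = 4.3 kHz.
5.4 kHz ≤ fs/2 = 8.55 kHz, passes unchanged.
49.5 kHz mod fs = 15.3 kHz.
15.3 kHz > fs/2 = 8.55 kHz, folds to fs − 15.3 kHz = 1.8 kHz.
Distinct values: {0.5 kHz, 1.8 kHz, 4.3 kHz, 5.4 kHz} → 4.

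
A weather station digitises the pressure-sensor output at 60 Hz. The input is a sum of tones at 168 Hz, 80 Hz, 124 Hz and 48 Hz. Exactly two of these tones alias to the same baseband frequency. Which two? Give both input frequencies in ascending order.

48 Hz, 168 Hz

fs/2 = 30 Hz.
168 Hz mod fs = 48 Hz.
48 Hz > fs/2 = 30 Hz, folds to fs − 48 Hz = 12 Hz.
80 Hz mod fs = 20 Hz.
20 Hz ≤ fs/2 = 30 Hz, appears at 20 Hz.
124 Hz mod fs = 4 Hz.
4 Hz ≤ fs/2 = 30 Hz, appears at 4 Hz.
48 Hz > fs/2 = 30 Hz, folds to fs − 48 Hz = 12 Hz.
48 Hz and 168 Hz both map to 12 Hz.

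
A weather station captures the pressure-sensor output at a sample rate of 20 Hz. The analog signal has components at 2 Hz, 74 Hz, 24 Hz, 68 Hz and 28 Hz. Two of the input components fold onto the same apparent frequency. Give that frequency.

fs/2 = 10 Hz.
2 Hz ≤ fs/2 = 10 Hz, passes unchanged.
74 Hz mod fs = 14 Hz.
14 Hz > fs/2 = 10 Hz, folds to fs − 14 Hz = 6 Hz.
24 Hz mod fs = 4 Hz.
4 Hz ≤ fs/2 = 10 Hz, appears at 4 Hz.
68 Hz mod fs = 8 Hz.
8 Hz ≤ fs/2 = 10 Hz, appears at 8 Hz.
28 Hz mod fs = 8 Hz.
8 Hz ≤ fs/2 = 10 Hz, appears at 8 Hz.
28 Hz and 68 Hz both map to 8 Hz.

8 Hz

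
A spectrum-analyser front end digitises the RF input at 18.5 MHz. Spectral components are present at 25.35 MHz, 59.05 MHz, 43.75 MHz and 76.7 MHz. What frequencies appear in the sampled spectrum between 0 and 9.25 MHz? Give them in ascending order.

fs/2 = 9.25 MHz.
25.35 MHz mod fs = 6.85 MHz.
6.85 MHz ≤ fs/2 = 9.25 MHz, appears at 6.85 MHz.
59.05 MHz mod fs = 3.55 MHz.
3.55 MHz ≤ fs/2 = 9.25 MHz, appears at 3.55 MHz.
43.75 MHz mod fs = 6.75 MHz.
6.75 MHz ≤ fs/2 = 9.25 MHz, appears at 6.75 MHz.
76.7 MHz mod fs = 2.7 MHz.
2.7 MHz ≤ fs/2 = 9.25 MHz, appears at 2.7 MHz.
Distinct values: {2.7 MHz, 3.55 MHz, 6.75 MHz, 6.85 MHz}.

2.7 MHz, 3.55 MHz, 6.75 MHz, 6.85 MHz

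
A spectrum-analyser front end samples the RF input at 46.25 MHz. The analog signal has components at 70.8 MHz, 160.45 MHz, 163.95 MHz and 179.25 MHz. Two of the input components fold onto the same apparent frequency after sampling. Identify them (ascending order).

70.8 MHz, 160.45 MHz

fs/2 = 23.125 MHz.
70.8 MHz mod fs = 24.55 MHz.
24.55 MHz > fs/2 = 23.125 MHz, folds to fs − 24.55 MHz = 21.7 MHz.
160.45 MHz mod fs = 21.7 MHz.
21.7 MHz ≤ fs/2 = 23.125 MHz, appears at 21.7 MHz.
163.95 MHz mod fs = 25.2 MHz.
25.2 MHz > fs/2 = 23.125 MHz, folds to fs − 25.2 MHz = 21.05 MHz.
179.25 MHz mod fs = 40.5 MHz.
40.5 MHz > fs/2 = 23.125 MHz, folds to fs − 40.5 MHz = 5.75 MHz.
70.8 MHz and 160.45 MHz both map to 21.7 MHz.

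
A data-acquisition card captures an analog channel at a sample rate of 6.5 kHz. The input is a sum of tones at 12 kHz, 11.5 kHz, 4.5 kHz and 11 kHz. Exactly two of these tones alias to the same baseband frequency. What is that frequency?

2 kHz

fs/2 = 3.25 kHz.
12 kHz mod fs = 5.5 kHz.
5.5 kHz > fs/2 = 3.25 kHz, folds to fs − 5.5 kHz = 1 kHz.
11.5 kHz mod fs = 5 kHz.
5 kHz > fs/2 = 3.25 kHz, folds to fs − 5 kHz = 1.5 kHz.
4.5 kHz > fs/2 = 3.25 kHz, folds to fs − 4.5 kHz = 2 kHz.
11 kHz mod fs = 4.5 kHz.
4.5 kHz > fs/2 = 3.25 kHz, folds to fs − 4.5 kHz = 2 kHz.
4.5 kHz and 11 kHz both map to 2 kHz.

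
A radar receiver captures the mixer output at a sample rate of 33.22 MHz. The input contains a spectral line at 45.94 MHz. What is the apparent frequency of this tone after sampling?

12.72 MHz

45.94 MHz mod fs = 12.72 MHz.
12.72 MHz ≤ fs/2 = 16.61 MHz, appears at 12.72 MHz.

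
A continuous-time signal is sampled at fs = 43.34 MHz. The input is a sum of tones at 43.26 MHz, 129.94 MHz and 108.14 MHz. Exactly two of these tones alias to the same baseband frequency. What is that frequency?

fs/2 = 21.67 MHz.
43.26 MHz > fs/2 = 21.67 MHz, folds to fs − 43.26 MHz = 0.08 MHz.
129.94 MHz mod fs = 43.26 MHz.
43.26 MHz > fs/2 = 21.67 MHz, folds to fs − 43.26 MHz = 0.08 MHz.
108.14 MHz mod fs = 21.46 MHz.
21.46 MHz ≤ fs/2 = 21.67 MHz, appears at 21.46 MHz.
43.26 MHz and 129.94 MHz both map to 0.08 MHz.

0.08 MHz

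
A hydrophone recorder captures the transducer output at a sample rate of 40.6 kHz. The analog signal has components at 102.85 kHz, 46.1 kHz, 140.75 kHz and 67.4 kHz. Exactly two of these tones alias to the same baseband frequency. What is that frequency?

fs/2 = 20.3 kHz.
102.85 kHz mod fs = 21.65 kHz.
21.65 kHz > fs/2 = 20.3 kHz, folds to fs − 21.65 kHz = 18.95 kHz.
46.1 kHz mod fs = 5.5 kHz.
5.5 kHz ≤ fs/2 = 20.3 kHz, appears at 5.5 kHz.
140.75 kHz mod fs = 18.95 kHz.
18.95 kHz ≤ fs/2 = 20.3 kHz, appears at 18.95 kHz.
67.4 kHz mod fs = 26.8 kHz.
26.8 kHz > fs/2 = 20.3 kHz, folds to fs − 26.8 kHz = 13.8 kHz.
102.85 kHz and 140.75 kHz both map to 18.95 kHz.

18.95 kHz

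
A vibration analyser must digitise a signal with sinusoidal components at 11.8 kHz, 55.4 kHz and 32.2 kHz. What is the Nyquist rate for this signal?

Highest-frequency component: 55.4 kHz.
Nyquist rate = 2 × 55.4 kHz = 110.8 kHz.

110.8 kHz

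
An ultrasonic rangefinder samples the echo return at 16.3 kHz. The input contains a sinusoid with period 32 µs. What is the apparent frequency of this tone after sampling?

1.35 kHz

T = 32 µs → f = 1/T = 31.25 kHz.
31.25 kHz mod fs = 14.95 kHz.
14.95 kHz > fs/2 = 8.15 kHz, folds to fs − 14.95 kHz = 1.35 kHz.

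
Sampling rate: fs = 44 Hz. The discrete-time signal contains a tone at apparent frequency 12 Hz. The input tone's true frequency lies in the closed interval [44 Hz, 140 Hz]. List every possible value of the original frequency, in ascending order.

56 Hz, 76 Hz, 100 Hz, 120 Hz

Frequencies that alias to 12 Hz are k·fs ± 12 Hz for integer k ≥ 0.
k=0: 12 Hz.
k=1: 32 Hz, 56 Hz.
k=2: 76 Hz, 100 Hz.
k=3: 120 Hz, 144 Hz.
k=4: 164 Hz, 188 Hz.
Within [44 Hz, 140 Hz]: 56 Hz, 76 Hz, 100 Hz, 120 Hz.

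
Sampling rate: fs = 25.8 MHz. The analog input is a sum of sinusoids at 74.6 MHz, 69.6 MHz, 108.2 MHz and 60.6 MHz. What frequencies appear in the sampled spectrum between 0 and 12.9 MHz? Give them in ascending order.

fs/2 = 12.9 MHz.
74.6 MHz mod fs = 23 MHz.
23 MHz > fs/2 = 12.9 MHz, folds to fs − 23 MHz = 2.8 MHz.
69.6 MHz mod fs = 18 MHz.
18 MHz > fs/2 = 12.9 MHz, folds to fs − 18 MHz = 7.8 MHz.
108.2 MHz mod fs = 5 MHz.
5 MHz ≤ fs/2 = 12.9 MHz, appears at 5 MHz.
60.6 MHz mod fs = 9 MHz.
9 MHz ≤ fs/2 = 12.9 MHz, appears at 9 MHz.
Distinct values: {2.8 MHz, 5 MHz, 7.8 MHz, 9 MHz}.

2.8 MHz, 5 MHz, 7.8 MHz, 9 MHz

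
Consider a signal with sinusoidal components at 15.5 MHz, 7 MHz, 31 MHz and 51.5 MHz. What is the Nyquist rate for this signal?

103 MHz

Highest-frequency component: 51.5 MHz.
Nyquist rate = 2 × 51.5 MHz = 103 MHz.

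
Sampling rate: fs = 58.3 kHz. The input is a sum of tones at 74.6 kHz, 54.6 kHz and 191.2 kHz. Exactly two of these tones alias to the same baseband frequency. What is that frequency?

16.3 kHz

fs/2 = 29.15 kHz.
74.6 kHz mod fs = 16.3 kHz.
16.3 kHz ≤ fs/2 = 29.15 kHz, appears at 16.3 kHz.
54.6 kHz > fs/2 = 29.15 kHz, folds to fs − 54.6 kHz = 3.7 kHz.
191.2 kHz mod fs = 16.3 kHz.
16.3 kHz ≤ fs/2 = 29.15 kHz, appears at 16.3 kHz.
74.6 kHz and 191.2 kHz both map to 16.3 kHz.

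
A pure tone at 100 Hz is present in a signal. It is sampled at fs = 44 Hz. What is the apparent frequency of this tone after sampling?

12 Hz

100 Hz mod fs = 12 Hz.
12 Hz ≤ fs/2 = 22 Hz, appears at 12 Hz.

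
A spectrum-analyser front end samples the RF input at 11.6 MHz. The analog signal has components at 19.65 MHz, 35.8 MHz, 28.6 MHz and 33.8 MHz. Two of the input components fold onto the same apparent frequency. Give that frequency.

fs/2 = 5.8 MHz.
19.65 MHz mod fs = 8.05 MHz.
8.05 MHz > fs/2 = 5.8 MHz, folds to fs − 8.05 MHz = 3.55 MHz.
35.8 MHz mod fs = 1 MHz.
1 MHz ≤ fs/2 = 5.8 MHz, appears at 1 MHz.
28.6 MHz mod fs = 5.4 MHz.
5.4 MHz ≤ fs/2 = 5.8 MHz, appears at 5.4 MHz.
33.8 MHz mod fs = 10.6 MHz.
10.6 MHz > fs/2 = 5.8 MHz, folds to fs − 10.6 MHz = 1 MHz.
33.8 MHz and 35.8 MHz both map to 1 MHz.

1 MHz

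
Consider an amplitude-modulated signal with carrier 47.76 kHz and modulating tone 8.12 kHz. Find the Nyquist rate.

111.76 kHz

AM sidebands sit at fc ± fm = 39.64 kHz and 55.88 kHz.
Highest-frequency component: 55.88 kHz.
Nyquist rate = 2 × 55.88 kHz = 111.76 kHz.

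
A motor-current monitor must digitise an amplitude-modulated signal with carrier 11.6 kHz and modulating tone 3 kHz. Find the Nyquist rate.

29.2 kHz

AM sidebands sit at fc ± fm = 8.6 kHz and 14.6 kHz.
Highest-frequency component: 14.6 kHz.
Nyquist rate = 2 × 14.6 kHz = 29.2 kHz.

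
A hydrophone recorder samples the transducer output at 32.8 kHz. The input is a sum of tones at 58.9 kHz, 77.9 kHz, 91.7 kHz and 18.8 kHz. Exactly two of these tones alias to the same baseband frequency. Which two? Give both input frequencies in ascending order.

58.9 kHz, 91.7 kHz

fs/2 = 16.4 kHz.
58.9 kHz mod fs = 26.1 kHz.
26.1 kHz > fs/2 = 16.4 kHz, folds to fs − 26.1 kHz = 6.7 kHz.
77.9 kHz mod fs = 12.3 kHz.
12.3 kHz ≤ fs/2 = 16.4 kHz, appears at 12.3 kHz.
91.7 kHz mod fs = 26.1 kHz.
26.1 kHz > fs/2 = 16.4 kHz, folds to fs − 26.1 kHz = 6.7 kHz.
18.8 kHz > fs/2 = 16.4 kHz, folds to fs − 18.8 kHz = 14 kHz.
58.9 kHz and 91.7 kHz both map to 6.7 kHz.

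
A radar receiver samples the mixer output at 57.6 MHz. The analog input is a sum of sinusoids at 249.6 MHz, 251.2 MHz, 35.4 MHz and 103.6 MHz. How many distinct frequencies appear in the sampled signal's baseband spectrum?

4

fs/2 = 28.8 MHz.
249.6 MHz mod fs = 19.2 MHz.
19.2 MHz ≤ fs/2 = 28.8 MHz, appears at 19.2 MHz.
251.2 MHz mod fs = 20.8 MHz.
20.8 MHz ≤ fs/2 = 28.8 MHz, appears at 20.8 MHz.
35.4 MHz > fs/2 = 28.8 MHz, folds to fs − 35.4 MHz = 22.2 MHz.
103.6 MHz mod fs = 46 MHz.
46 MHz > fs/2 = 28.8 MHz, folds to fs − 46 MHz = 11.6 MHz.
Distinct values: {11.6 MHz, 19.2 MHz, 20.8 MHz, 22.2 MHz} → 4.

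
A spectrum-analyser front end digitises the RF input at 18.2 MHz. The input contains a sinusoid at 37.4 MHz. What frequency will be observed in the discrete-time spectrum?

1 MHz

37.4 MHz mod fs = 1 MHz.
1 MHz ≤ fs/2 = 9.1 MHz, appears at 1 MHz.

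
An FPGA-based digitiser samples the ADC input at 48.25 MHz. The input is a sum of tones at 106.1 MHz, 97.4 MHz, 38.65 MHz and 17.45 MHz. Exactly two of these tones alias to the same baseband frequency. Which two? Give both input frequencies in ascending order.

38.65 MHz, 106.1 MHz

fs/2 = 24.125 MHz.
106.1 MHz mod fs = 9.6 MHz.
9.6 MHz ≤ fs/2 = 24.125 MHz, appears at 9.6 MHz.
97.4 MHz mod fs = 0.9 MHz.
0.9 MHz ≤ fs/2 = 24.125 MHz, appears at 0.9 MHz.
38.65 MHz > fs/2 = 24.125 MHz, folds to fs − 38.65 MHz = 9.6 MHz.
17.45 MHz ≤ fs/2 = 24.125 MHz, passes unchanged.
38.65 MHz and 106.1 MHz both map to 9.6 MHz.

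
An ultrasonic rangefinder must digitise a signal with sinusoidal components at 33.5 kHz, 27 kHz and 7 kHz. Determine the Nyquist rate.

67 kHz

Highest-frequency component: 33.5 kHz.
Nyquist rate = 2 × 33.5 kHz = 67 kHz.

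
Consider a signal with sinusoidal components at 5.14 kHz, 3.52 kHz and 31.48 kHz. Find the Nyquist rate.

62.96 kHz

Highest-frequency component: 31.48 kHz.
Nyquist rate = 2 × 31.48 kHz = 62.96 kHz.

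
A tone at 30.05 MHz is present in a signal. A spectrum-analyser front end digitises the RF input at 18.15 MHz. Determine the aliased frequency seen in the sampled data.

30.05 MHz mod fs = 11.9 MHz.
11.9 MHz > fs/2 = 9.075 MHz, folds to fs − 11.9 MHz = 6.25 MHz.

6.25 MHz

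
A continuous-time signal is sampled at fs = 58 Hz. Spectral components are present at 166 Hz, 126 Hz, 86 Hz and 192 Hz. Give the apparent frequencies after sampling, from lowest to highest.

fs/2 = 29 Hz.
166 Hz mod fs = 50 Hz.
50 Hz > fs/2 = 29 Hz, folds to fs − 50 Hz = 8 Hz.
126 Hz mod fs = 10 Hz.
10 Hz ≤ fs/2 = 29 Hz, appears at 10 Hz.
86 Hz mod fs = 28 Hz.
28 Hz ≤ fs/2 = 29 Hz, appears at 28 Hz.
192 Hz mod fs = 18 Hz.
18 Hz ≤ fs/2 = 29 Hz, appears at 18 Hz.
Distinct values: {8 Hz, 10 Hz, 18 Hz, 28 Hz}.

8 Hz, 10 Hz, 18 Hz, 28 Hz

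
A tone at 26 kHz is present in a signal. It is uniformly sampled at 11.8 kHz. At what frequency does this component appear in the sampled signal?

2.4 kHz

26 kHz mod fs = 2.4 kHz.
2.4 kHz ≤ fs/2 = 5.9 kHz, appears at 2.4 kHz.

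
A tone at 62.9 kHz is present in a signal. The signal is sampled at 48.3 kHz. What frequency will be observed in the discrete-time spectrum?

62.9 kHz mod fs = 14.6 kHz.
14.6 kHz ≤ fs/2 = 24.15 kHz, appears at 14.6 kHz.

14.6 kHz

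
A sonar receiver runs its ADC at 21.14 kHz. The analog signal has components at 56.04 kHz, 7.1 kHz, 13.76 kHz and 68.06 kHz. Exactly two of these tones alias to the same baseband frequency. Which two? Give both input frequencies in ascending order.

fs/2 = 10.57 kHz.
56.04 kHz mod fs = 13.76 kHz.
13.76 kHz > fs/2 = 10.57 kHz, folds to fs − 13.76 kHz = 7.38 kHz.
7.1 kHz ≤ fs/2 = 10.57 kHz, passes unchanged.
13.76 kHz > fs/2 = 10.57 kHz, folds to fs − 13.76 kHz = 7.38 kHz.
68.06 kHz mod fs = 4.64 kHz.
4.64 kHz ≤ fs/2 = 10.57 kHz, appears at 4.64 kHz.
13.76 kHz and 56.04 kHz both map to 7.38 kHz.

13.76 kHz, 56.04 kHz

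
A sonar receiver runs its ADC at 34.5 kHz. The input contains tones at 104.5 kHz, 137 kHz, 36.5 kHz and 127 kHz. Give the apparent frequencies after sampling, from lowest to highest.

1 kHz, 2 kHz, 11 kHz

fs/2 = 17.25 kHz.
104.5 kHz mod fs = 1 kHz.
1 kHz ≤ fs/2 = 17.25 kHz, appears at 1 kHz.
137 kHz mod fs = 33.5 kHz.
33.5 kHz > fs/2 = 17.25 kHz, folds to fs − 33.5 kHz = 1 kHz.
36.5 kHz mod fs = 2 kHz.
2 kHz ≤ fs/2 = 17.25 kHz, appears at 2 kHz.
127 kHz mod fs = 23.5 kHz.
23.5 kHz > fs/2 = 17.25 kHz, folds to fs − 23.5 kHz = 11 kHz.
Distinct values: {1 kHz, 2 kHz, 11 kHz}.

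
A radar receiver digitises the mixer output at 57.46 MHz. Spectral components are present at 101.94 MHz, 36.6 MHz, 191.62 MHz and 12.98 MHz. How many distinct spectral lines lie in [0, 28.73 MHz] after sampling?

fs/2 = 28.73 MHz.
101.94 MHz mod fs = 44.48 MHz.
44.48 MHz > fs/2 = 28.73 MHz, folds to fs − 44.48 MHz = 12.98 MHz.
36.6 MHz > fs/2 = 28.73 MHz, folds to fs − 36.6 MHz = 20.86 MHz.
191.62 MHz mod fs = 19.24 MHz.
19.24 MHz ≤ fs/2 = 28.73 MHz, appears at 19.24 MHz.
12.98 MHz ≤ fs/2 = 28.73 MHz, passes unchanged.
Distinct values: {12.98 MHz, 19.24 MHz, 20.86 MHz} → 3.

3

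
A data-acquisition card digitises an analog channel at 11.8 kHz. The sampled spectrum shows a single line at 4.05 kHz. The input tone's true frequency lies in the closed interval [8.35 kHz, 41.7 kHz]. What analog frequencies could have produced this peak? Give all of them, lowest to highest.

15.85 kHz, 19.55 kHz, 27.65 kHz, 31.35 kHz, 39.45 kHz

Frequencies that alias to 4.05 kHz are k·fs ± 4.05 kHz for integer k ≥ 0.
k=0: 4.05 kHz.
k=1: 7.75 kHz, 15.85 kHz.
k=2: 19.55 kHz, 27.65 kHz.
k=3: 31.35 kHz, 39.45 kHz.
k=4: 43.15 kHz, 51.25 kHz.
Within [8.35 kHz, 41.7 kHz]: 15.85 kHz, 19.55 kHz, 27.65 kHz, 31.35 kHz, 39.45 kHz.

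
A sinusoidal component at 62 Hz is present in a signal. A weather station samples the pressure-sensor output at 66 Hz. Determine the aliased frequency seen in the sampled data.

62 Hz > fs/2 = 33 Hz, folds to fs − 62 Hz = 4 Hz.

4 Hz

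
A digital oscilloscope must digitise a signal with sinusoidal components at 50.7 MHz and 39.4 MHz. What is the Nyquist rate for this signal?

101.4 MHz

Highest-frequency component: 50.7 MHz.
Nyquist rate = 2 × 50.7 MHz = 101.4 MHz.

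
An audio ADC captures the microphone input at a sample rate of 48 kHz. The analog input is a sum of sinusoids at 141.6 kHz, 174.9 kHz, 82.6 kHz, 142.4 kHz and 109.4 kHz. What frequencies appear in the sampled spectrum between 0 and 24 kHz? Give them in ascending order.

fs/2 = 24 kHz.
141.6 kHz mod fs = 45.6 kHz.
45.6 kHz > fs/2 = 24 kHz, folds to fs − 45.6 kHz = 2.4 kHz.
174.9 kHz mod fs = 30.9 kHz.
30.9 kHz > fs/2 = 24 kHz, folds to fs − 30.9 kHz = 17.1 kHz.
82.6 kHz mod fs = 34.6 kHz.
34.6 kHz > fs/2 = 24 kHz, folds to fs − 34.6 kHz = 13.4 kHz.
142.4 kHz mod fs = 46.4 kHz.
46.4 kHz > fs/2 = 24 kHz, folds to fs − 46.4 kHz = 1.6 kHz.
109.4 kHz mod fs = 13.4 kHz.
13.4 kHz ≤ fs/2 = 24 kHz, appears at 13.4 kHz.
Distinct values: {1.6 kHz, 2.4 kHz, 13.4 kHz, 17.1 kHz}.

1.6 kHz, 2.4 kHz, 13.4 kHz, 17.1 kHz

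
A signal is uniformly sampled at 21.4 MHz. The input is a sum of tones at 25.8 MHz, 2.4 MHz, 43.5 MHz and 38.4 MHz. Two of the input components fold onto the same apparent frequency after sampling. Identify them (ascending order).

25.8 MHz, 38.4 MHz

fs/2 = 10.7 MHz.
25.8 MHz mod fs = 4.4 MHz.
4.4 MHz ≤ fs/2 = 10.7 MHz, appears at 4.4 MHz.
2.4 MHz ≤ fs/2 = 10.7 MHz, passes unchanged.
43.5 MHz mod fs = 0.7 MHz.
0.7 MHz ≤ fs/2 = 10.7 MHz, appears at 0.7 MHz.
38.4 MHz mod fs = 17 MHz.
17 MHz > fs/2 = 10.7 MHz, folds to fs − 17 MHz = 4.4 MHz.
25.8 MHz and 38.4 MHz both map to 4.4 MHz.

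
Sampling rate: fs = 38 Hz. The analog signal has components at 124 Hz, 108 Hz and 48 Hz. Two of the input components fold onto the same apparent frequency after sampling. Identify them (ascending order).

48 Hz, 124 Hz

fs/2 = 19 Hz.
124 Hz mod fs = 10 Hz.
10 Hz ≤ fs/2 = 19 Hz, appears at 10 Hz.
108 Hz mod fs = 32 Hz.
32 Hz > fs/2 = 19 Hz, folds to fs − 32 Hz = 6 Hz.
48 Hz mod fs = 10 Hz.
10 Hz ≤ fs/2 = 19 Hz, appears at 10 Hz.
48 Hz and 124 Hz both map to 10 Hz.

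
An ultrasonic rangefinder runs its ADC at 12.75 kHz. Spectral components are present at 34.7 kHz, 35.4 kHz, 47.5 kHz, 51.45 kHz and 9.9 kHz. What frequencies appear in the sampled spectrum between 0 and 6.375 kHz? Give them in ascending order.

0.45 kHz, 2.85 kHz, 3.5 kHz, 3.55 kHz

fs/2 = 6.375 kHz.
34.7 kHz mod fs = 9.2 kHz.
9.2 kHz > fs/2 = 6.375 kHz, folds to fs − 9.2 kHz = 3.55 kHz.
35.4 kHz mod fs = 9.9 kHz.
9.9 kHz > fs/2 = 6.375 kHz, folds to fs − 9.9 kHz = 2.85 kHz.
47.5 kHz mod fs = 9.25 kHz.
9.25 kHz > fs/2 = 6.375 kHz, folds to fs − 9.25 kHz = 3.5 kHz.
51.45 kHz mod fs = 0.45 kHz.
0.45 kHz ≤ fs/2 = 6.375 kHz, appears at 0.45 kHz.
9.9 kHz > fs/2 = 6.375 kHz, folds to fs − 9.9 kHz = 2.85 kHz.
Distinct values: {0.45 kHz, 2.85 kHz, 3.5 kHz, 3.55 kHz}.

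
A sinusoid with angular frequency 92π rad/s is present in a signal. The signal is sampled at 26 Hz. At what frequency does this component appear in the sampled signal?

6 Hz

ω = 92π rad/s → f = ω/(2π) = 46 Hz.
46 Hz mod fs = 20 Hz.
20 Hz > fs/2 = 13 Hz, folds to fs − 20 Hz = 6 Hz.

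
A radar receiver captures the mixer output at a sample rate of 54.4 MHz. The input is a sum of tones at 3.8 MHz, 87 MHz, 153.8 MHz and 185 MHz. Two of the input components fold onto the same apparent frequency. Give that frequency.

21.8 MHz

fs/2 = 27.2 MHz.
3.8 MHz ≤ fs/2 = 27.2 MHz, passes unchanged.
87 MHz mod fs = 32.6 MHz.
32.6 MHz > fs/2 = 27.2 MHz, folds to fs − 32.6 MHz = 21.8 MHz.
153.8 MHz mod fs = 45 MHz.
45 MHz > fs/2 = 27.2 MHz, folds to fs − 45 MHz = 9.4 MHz.
185 MHz mod fs = 21.8 MHz.
21.8 MHz ≤ fs/2 = 27.2 MHz, appears at 21.8 MHz.
87 MHz and 185 MHz both map to 21.8 MHz.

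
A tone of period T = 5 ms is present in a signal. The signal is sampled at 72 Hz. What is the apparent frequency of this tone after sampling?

T = 5 ms → f = 1/T = 200 Hz.
200 Hz mod fs = 56 Hz.
56 Hz > fs/2 = 36 Hz, folds to fs − 56 Hz = 16 Hz.

16 Hz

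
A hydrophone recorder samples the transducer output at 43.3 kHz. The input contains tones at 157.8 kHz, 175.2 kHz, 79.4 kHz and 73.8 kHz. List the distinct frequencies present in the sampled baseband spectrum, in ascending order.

2 kHz, 7.2 kHz, 12.8 kHz, 15.4 kHz

fs/2 = 21.65 kHz.
157.8 kHz mod fs = 27.9 kHz.
27.9 kHz > fs/2 = 21.65 kHz, folds to fs − 27.9 kHz = 15.4 kHz.
175.2 kHz mod fs = 2 kHz.
2 kHz ≤ fs/2 = 21.65 kHz, appears at 2 kHz.
79.4 kHz mod fs = 36.1 kHz.
36.1 kHz > fs/2 = 21.65 kHz, folds to fs − 36.1 kHz = 7.2 kHz.
73.8 kHz mod fs = 30.5 kHz.
30.5 kHz > fs/2 = 21.65 kHz, folds to fs − 30.5 kHz = 12.8 kHz.
Distinct values: {2 kHz, 7.2 kHz, 12.8 kHz, 15.4 kHz}.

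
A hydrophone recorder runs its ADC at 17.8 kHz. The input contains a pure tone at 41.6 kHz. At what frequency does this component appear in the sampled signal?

41.6 kHz mod fs = 6 kHz.
6 kHz ≤ fs/2 = 8.9 kHz, appears at 6 kHz.

6 kHz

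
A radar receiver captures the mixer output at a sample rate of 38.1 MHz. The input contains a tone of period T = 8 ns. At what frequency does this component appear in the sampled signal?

T = 8 ns → f = 1/T = 125 MHz.
125 MHz mod fs = 10.7 MHz.
10.7 MHz ≤ fs/2 = 19.05 MHz, appears at 10.7 MHz.

10.7 MHz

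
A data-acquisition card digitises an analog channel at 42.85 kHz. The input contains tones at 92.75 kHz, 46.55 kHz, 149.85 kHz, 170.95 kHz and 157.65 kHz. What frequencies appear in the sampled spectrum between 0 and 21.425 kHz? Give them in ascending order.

fs/2 = 21.425 kHz.
92.75 kHz mod fs = 7.05 kHz.
7.05 kHz ≤ fs/2 = 21.425 kHz, appears at 7.05 kHz.
46.55 kHz mod fs = 3.7 kHz.
3.7 kHz ≤ fs/2 = 21.425 kHz, appears at 3.7 kHz.
149.85 kHz mod fs = 21.3 kHz.
21.3 kHz ≤ fs/2 = 21.425 kHz, appears at 21.3 kHz.
170.95 kHz mod fs = 42.4 kHz.
42.4 kHz > fs/2 = 21.425 kHz, folds to fs − 42.4 kHz = 0.45 kHz.
157.65 kHz mod fs = 29.1 kHz.
29.1 kHz > fs/2 = 21.425 kHz, folds to fs − 29.1 kHz = 13.75 kHz.
Distinct values: {0.45 kHz, 3.7 kHz, 7.05 kHz, 13.75 kHz, 21.3 kHz}.

0.45 kHz, 3.7 kHz, 7.05 kHz, 13.75 kHz, 21.3 kHz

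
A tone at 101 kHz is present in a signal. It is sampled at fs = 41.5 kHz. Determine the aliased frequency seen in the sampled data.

101 kHz mod fs = 18 kHz.
18 kHz ≤ fs/2 = 20.75 kHz, appears at 18 kHz.

18 kHz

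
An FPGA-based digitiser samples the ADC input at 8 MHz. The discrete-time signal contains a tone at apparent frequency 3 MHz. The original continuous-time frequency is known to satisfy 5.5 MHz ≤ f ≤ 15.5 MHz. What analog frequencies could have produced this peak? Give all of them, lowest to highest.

Frequencies that alias to 3 MHz are k·fs ± 3 MHz for integer k ≥ 0.
k=0: 3 MHz.
k=1: 5 MHz, 11 MHz.
k=2: 13 MHz, 19 MHz.
k=3: 21 MHz, 27 MHz.
Within [5.5 MHz, 15.5 MHz]: 11 MHz, 13 MHz.

11 MHz, 13 MHz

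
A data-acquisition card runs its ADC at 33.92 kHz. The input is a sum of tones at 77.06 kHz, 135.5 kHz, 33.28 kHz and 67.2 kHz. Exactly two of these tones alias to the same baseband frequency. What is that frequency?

0.64 kHz

fs/2 = 16.96 kHz.
77.06 kHz mod fs = 9.22 kHz.
9.22 kHz ≤ fs/2 = 16.96 kHz, appears at 9.22 kHz.
135.5 kHz mod fs = 33.74 kHz.
33.74 kHz > fs/2 = 16.96 kHz, folds to fs − 33.74 kHz = 0.18 kHz.
33.28 kHz > fs/2 = 16.96 kHz, folds to fs − 33.28 kHz = 0.64 kHz.
67.2 kHz mod fs = 33.28 kHz.
33.28 kHz > fs/2 = 16.96 kHz, folds to fs − 33.28 kHz = 0.64 kHz.
33.28 kHz and 67.2 kHz both map to 0.64 kHz.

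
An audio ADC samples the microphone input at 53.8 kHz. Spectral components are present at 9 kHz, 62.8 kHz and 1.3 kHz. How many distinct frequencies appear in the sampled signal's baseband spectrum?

2

fs/2 = 26.9 kHz.
9 kHz ≤ fs/2 = 26.9 kHz, passes unchanged.
62.8 kHz mod fs = 9 kHz.
9 kHz ≤ fs/2 = 26.9 kHz, appears at 9 kHz.
1.3 kHz ≤ fs/2 = 26.9 kHz, passes unchanged.
Distinct values: {1.3 kHz, 9 kHz} → 2.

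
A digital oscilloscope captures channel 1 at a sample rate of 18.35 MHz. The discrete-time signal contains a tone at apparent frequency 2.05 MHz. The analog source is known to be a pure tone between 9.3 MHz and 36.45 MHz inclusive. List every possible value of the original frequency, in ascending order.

Frequencies that alias to 2.05 MHz are k·fs ± 2.05 MHz for integer k ≥ 0.
k=0: 2.05 MHz.
k=1: 16.3 MHz, 20.4 MHz.
k=2: 34.65 MHz, 38.75 MHz.
k=3: 53 MHz, 57.1 MHz.
Within [9.3 MHz, 36.45 MHz]: 16.3 MHz, 20.4 MHz, 34.65 MHz.

16.3 MHz, 20.4 MHz, 34.65 MHz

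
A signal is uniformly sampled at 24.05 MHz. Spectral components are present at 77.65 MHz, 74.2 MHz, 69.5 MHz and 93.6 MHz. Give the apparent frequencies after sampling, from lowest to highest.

fs/2 = 12.025 MHz.
77.65 MHz mod fs = 5.5 MHz.
5.5 MHz ≤ fs/2 = 12.025 MHz, appears at 5.5 MHz.
74.2 MHz mod fs = 2.05 MHz.
2.05 MHz ≤ fs/2 = 12.025 MHz, appears at 2.05 MHz.
69.5 MHz mod fs = 21.4 MHz.
21.4 MHz > fs/2 = 12.025 MHz, folds to fs − 21.4 MHz = 2.65 MHz.
93.6 MHz mod fs = 21.45 MHz.
21.45 MHz > fs/2 = 12.025 MHz, folds to fs − 21.45 MHz = 2.6 MHz.
Distinct values: {2.05 MHz, 2.6 MHz, 2.65 MHz, 5.5 MHz}.

2.05 MHz, 2.6 MHz, 2.65 MHz, 5.5 MHz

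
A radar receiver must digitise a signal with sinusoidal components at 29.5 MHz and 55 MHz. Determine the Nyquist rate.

Highest-frequency component: 55 MHz.
Nyquist rate = 2 × 55 MHz = 110 MHz.

110 MHz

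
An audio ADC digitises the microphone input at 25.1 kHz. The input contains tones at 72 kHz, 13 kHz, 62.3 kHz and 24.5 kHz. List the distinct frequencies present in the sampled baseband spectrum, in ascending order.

0.6 kHz, 3.3 kHz, 12.1 kHz

fs/2 = 12.55 kHz.
72 kHz mod fs = 21.8 kHz.
21.8 kHz > fs/2 = 12.55 kHz, folds to fs − 21.8 kHz = 3.3 kHz.
13 kHz > fs/2 = 12.55 kHz, folds to fs − 13 kHz = 12.1 kHz.
62.3 kHz mod fs = 12.1 kHz.
12.1 kHz ≤ fs/2 = 12.55 kHz, appears at 12.1 kHz.
24.5 kHz > fs/2 = 12.55 kHz, folds to fs − 24.5 kHz = 0.6 kHz.
Distinct values: {0.6 kHz, 3.3 kHz, 12.1 kHz}.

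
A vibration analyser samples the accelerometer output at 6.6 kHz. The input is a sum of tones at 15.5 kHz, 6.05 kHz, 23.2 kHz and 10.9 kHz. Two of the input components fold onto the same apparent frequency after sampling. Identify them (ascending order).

fs/2 = 3.3 kHz.
15.5 kHz mod fs = 2.3 kHz.
2.3 kHz ≤ fs/2 = 3.3 kHz, appears at 2.3 kHz.
6.05 kHz > fs/2 = 3.3 kHz, folds to fs − 6.05 kHz = 0.55 kHz.
23.2 kHz mod fs = 3.4 kHz.
3.4 kHz > fs/2 = 3.3 kHz, folds to fs − 3.4 kHz = 3.2 kHz.
10.9 kHz mod fs = 4.3 kHz.
4.3 kHz > fs/2 = 3.3 kHz, folds to fs − 4.3 kHz = 2.3 kHz.
10.9 kHz and 15.5 kHz both map to 2.3 kHz.

10.9 kHz, 15.5 kHz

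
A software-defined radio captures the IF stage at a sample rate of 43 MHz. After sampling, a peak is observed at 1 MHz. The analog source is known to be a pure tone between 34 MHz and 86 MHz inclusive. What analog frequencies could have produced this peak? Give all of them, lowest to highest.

42 MHz, 44 MHz, 85 MHz

Frequencies that alias to 1 MHz are k·fs ± 1 MHz for integer k ≥ 0.
k=0: 1 MHz.
k=1: 42 MHz, 44 MHz.
k=2: 85 MHz, 87 MHz.
k=3: 128 MHz, 130 MHz.
Within [34 MHz, 86 MHz]: 42 MHz, 44 MHz, 85 MHz.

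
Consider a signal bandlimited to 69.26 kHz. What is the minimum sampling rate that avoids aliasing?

Nyquist rate = 2 × 69.26 kHz = 138.52 kHz.

138.52 kHz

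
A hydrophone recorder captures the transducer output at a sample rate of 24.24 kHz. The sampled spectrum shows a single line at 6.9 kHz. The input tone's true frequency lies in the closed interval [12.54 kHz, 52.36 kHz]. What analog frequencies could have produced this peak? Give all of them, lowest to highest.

17.34 kHz, 31.14 kHz, 41.58 kHz

Frequencies that alias to 6.9 kHz are k·fs ± 6.9 kHz for integer k ≥ 0.
k=0: 6.9 kHz.
k=1: 17.34 kHz, 31.14 kHz.
k=2: 41.58 kHz, 55.38 kHz.
k=3: 65.82 kHz, 79.62 kHz.
Within [12.54 kHz, 52.36 kHz]: 17.34 kHz, 31.14 kHz, 41.58 kHz.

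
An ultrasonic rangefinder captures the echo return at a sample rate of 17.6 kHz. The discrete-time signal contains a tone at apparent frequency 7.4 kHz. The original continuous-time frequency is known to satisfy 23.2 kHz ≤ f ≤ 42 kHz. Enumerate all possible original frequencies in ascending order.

Frequencies that alias to 7.4 kHz are k·fs ± 7.4 kHz for integer k ≥ 0.
k=0: 7.4 kHz.
k=1: 10.2 kHz, 25 kHz.
k=2: 27.8 kHz, 42.6 kHz.
k=3: 45.4 kHz, 60.2 kHz.
Within [23.2 kHz, 42 kHz]: 25 kHz, 27.8 kHz.

25 kHz, 27.8 kHz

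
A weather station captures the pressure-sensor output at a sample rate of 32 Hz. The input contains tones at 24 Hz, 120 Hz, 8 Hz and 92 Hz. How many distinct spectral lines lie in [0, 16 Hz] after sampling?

2

fs/2 = 16 Hz.
24 Hz > fs/2 = 16 Hz, folds to fs − 24 Hz = 8 Hz.
120 Hz mod fs = 24 Hz.
24 Hz > fs/2 = 16 Hz, folds to fs − 24 Hz = 8 Hz.
8 Hz ≤ fs/2 = 16 Hz, passes unchanged.
92 Hz mod fs = 28 Hz.
28 Hz > fs/2 = 16 Hz, folds to fs − 28 Hz = 4 Hz.
Distinct values: {4 Hz, 8 Hz} → 2.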